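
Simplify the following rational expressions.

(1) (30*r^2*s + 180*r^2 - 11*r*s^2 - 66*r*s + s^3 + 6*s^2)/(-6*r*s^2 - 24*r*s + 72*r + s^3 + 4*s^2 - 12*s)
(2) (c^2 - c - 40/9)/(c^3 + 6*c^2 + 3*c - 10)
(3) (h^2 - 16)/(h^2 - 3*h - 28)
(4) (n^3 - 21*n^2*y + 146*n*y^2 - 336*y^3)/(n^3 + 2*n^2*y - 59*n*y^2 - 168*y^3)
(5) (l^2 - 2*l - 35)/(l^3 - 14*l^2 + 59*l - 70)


(1) = (-5*r + s)/(s - 2)
(2) = (9*c^2 - 9*c - 40)/(9*c^3 + 54*c^2 + 27*c - 90)
(3) = (h - 4)/(h - 7)
(4) = (n^2 - 13*n*y + 42*y^2)/(n^2 + 10*n*y + 21*y^2)
(5) = (l + 5)/(l^2 - 7*l + 10)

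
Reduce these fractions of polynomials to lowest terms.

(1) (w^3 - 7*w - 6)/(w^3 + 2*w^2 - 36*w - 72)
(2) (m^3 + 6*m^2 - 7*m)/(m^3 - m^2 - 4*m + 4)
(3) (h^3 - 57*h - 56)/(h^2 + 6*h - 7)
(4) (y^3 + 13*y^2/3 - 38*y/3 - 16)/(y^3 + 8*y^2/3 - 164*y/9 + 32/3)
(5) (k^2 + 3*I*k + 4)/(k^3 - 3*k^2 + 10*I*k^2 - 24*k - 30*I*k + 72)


(1) = (w^2 - 2*w - 3)/(w^2 - 36)
(2) = (m^2 + 7*m)/(m^2 - 4)
(3) = (h^2 - 7*h - 8)/(h - 1)
(4) = (3*y + 3)/(3*y - 2)
(5) = (k - I)/(k^2 + k*(-3 + 6*I) - 18*I)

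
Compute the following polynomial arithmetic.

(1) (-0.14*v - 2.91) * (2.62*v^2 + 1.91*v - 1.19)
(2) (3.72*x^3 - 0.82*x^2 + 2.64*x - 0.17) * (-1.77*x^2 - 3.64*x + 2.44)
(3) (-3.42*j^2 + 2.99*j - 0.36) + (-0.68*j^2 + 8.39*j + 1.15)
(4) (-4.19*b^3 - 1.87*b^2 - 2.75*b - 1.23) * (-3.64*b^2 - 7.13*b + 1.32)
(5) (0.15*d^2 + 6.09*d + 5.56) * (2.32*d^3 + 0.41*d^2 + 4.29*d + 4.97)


(1) = -0.3668*v^3 - 7.8916*v^2 - 5.3915*v + 3.4629
(2) = -6.5844*x^5 - 12.0894*x^4 + 7.3888*x^3 - 11.3095*x^2 + 7.0604*x - 0.4148
(3) = -4.1*j^2 + 11.38*j + 0.79
(4) = 15.2516*b^5 + 36.6815*b^4 + 17.8123*b^3 + 21.6163*b^2 + 5.1399*b - 1.6236
(5) = 0.348*d^5 + 14.1903*d^4 + 16.0396*d^3 + 29.1512*d^2 + 54.1197*d + 27.6332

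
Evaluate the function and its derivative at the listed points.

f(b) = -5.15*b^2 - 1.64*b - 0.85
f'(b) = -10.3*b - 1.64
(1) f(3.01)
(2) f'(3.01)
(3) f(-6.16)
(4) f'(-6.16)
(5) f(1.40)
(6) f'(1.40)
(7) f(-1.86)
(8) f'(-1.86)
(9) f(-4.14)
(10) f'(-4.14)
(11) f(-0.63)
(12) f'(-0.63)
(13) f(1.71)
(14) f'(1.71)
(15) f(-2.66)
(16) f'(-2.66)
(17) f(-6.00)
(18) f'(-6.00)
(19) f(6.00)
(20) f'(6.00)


(1) = -52.45
(2) = -32.64
(3) = -186.17
(4) = 61.81
(5) = -13.24
(6) = -16.06
(7) = -15.62
(8) = 17.52
(9) = -82.33
(10) = 41.00
(11) = -1.86
(12) = 4.85
(13) = -18.71
(14) = -19.25
(15) = -32.93
(16) = 25.76
(17) = -176.41
(18) = 60.16
(19) = -196.09
(20) = -63.44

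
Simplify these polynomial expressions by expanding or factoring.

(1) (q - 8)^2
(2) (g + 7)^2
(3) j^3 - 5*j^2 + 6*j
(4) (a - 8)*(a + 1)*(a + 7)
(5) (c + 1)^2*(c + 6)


(1) = q^2 - 16*q + 64
(2) = g^2 + 14*g + 49
(3) = j*(j - 3)*(j - 2)
(4) = a^3 - 57*a - 56
(5) = c^3 + 8*c^2 + 13*c + 6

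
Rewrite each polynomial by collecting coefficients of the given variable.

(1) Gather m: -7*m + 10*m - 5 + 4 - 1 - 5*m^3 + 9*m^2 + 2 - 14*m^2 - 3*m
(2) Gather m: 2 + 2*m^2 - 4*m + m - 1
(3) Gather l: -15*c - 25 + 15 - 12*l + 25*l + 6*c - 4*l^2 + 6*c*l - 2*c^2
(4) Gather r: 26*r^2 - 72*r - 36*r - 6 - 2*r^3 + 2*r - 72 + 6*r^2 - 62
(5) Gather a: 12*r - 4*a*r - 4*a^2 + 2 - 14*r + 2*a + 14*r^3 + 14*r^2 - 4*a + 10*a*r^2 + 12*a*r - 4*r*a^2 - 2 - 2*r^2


(1) = -5*m^3 - 5*m^2
(2) = 2*m^2 - 3*m + 1
(3) = -2*c^2 - 9*c - 4*l^2 + l*(6*c + 13) - 10
(4) = -2*r^3 + 32*r^2 - 106*r - 140
(5) = a^2*(-4*r - 4) + a*(10*r^2 + 8*r - 2) + 14*r^3 + 12*r^2 - 2*r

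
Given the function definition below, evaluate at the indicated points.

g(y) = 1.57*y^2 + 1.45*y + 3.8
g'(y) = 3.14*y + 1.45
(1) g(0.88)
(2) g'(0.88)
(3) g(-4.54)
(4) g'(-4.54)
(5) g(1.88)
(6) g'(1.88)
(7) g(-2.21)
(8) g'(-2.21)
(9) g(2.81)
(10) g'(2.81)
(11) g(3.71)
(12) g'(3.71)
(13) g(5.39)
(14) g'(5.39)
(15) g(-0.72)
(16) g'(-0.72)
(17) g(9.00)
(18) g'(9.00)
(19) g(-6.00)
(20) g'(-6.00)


(1) = 6.29
(2) = 4.21
(3) = 29.58
(4) = -12.81
(5) = 12.08
(6) = 7.35
(7) = 8.26
(8) = -5.49
(9) = 20.27
(10) = 10.27
(11) = 30.79
(12) = 13.10
(13) = 57.23
(14) = 18.37
(15) = 3.57
(16) = -0.81
(17) = 144.02
(18) = 29.71
(19) = 51.62
(20) = -17.39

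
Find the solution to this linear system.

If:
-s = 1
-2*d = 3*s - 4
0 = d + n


Then:
d = 7/2
n = -7/2
s = -1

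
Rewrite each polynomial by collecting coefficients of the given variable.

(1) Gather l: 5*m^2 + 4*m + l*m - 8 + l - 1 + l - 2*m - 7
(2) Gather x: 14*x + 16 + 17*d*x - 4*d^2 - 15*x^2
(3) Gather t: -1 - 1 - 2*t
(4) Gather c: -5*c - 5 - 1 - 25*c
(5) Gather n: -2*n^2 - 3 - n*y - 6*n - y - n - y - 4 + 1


(1) = l*(m + 2) + 5*m^2 + 2*m - 16
(2) = -4*d^2 - 15*x^2 + x*(17*d + 14) + 16
(3) = -2*t - 2
(4) = -30*c - 6
(5) = -2*n^2 + n*(-y - 7) - 2*y - 6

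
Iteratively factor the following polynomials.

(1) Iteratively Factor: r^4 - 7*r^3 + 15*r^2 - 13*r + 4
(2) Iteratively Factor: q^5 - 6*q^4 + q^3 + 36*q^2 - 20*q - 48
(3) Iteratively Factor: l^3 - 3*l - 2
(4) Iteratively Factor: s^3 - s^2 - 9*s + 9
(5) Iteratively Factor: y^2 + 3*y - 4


(1) = (r - 1)*(r^3 - 6*r^2 + 9*r - 4) = (r - 4)*(r - 1)*(r^2 - 2*r + 1) = (r - 4)*(r - 1)^2*(r - 1)
(2) = (q - 3)*(q^4 - 3*q^3 - 8*q^2 + 12*q + 16) = (q - 4)*(q - 3)*(q^3 + q^2 - 4*q - 4) = (q - 4)*(q - 3)*(q - 2)*(q^2 + 3*q + 2) = (q - 4)*(q - 3)*(q - 2)*(q + 2)*(q + 1)
(3) = (l - 2)*(l^2 + 2*l + 1) = (l - 2)*(l + 1)*(l + 1)
(4) = (s + 3)*(s^2 - 4*s + 3) = (s - 1)*(s + 3)*(s - 3)
(5) = (y + 4)*(y - 1)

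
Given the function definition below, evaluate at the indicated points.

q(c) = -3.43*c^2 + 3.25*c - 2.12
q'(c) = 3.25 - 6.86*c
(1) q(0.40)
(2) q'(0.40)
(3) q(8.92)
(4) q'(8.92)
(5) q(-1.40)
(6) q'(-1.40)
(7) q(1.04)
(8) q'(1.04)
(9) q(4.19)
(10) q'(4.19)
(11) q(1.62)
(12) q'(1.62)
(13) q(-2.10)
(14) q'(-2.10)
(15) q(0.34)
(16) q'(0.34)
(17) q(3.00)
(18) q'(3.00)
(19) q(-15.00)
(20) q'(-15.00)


(1) = -1.37
(2) = 0.51
(3) = -246.04
(4) = -57.94
(5) = -13.39
(6) = 12.85
(7) = -2.45
(8) = -3.88
(9) = -48.72
(10) = -25.49
(11) = -5.86
(12) = -7.86
(13) = -24.07
(14) = 17.66
(15) = -1.41
(16) = 0.92
(17) = -23.24
(18) = -17.33
(19) = -822.62
(20) = 106.15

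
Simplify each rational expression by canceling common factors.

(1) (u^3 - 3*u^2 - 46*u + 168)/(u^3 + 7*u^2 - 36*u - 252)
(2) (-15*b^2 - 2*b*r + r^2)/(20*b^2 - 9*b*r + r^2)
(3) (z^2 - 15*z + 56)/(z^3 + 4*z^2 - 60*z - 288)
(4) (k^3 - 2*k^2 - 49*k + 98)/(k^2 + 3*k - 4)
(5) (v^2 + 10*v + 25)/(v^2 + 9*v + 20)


(1) = (u - 4)/(u + 6)
(2) = (3*b + r)/(-4*b + r)
(3) = (z - 7)/(z^2 + 12*z + 36)
(4) = (k^3 - 2*k^2 - 49*k + 98)/(k^2 + 3*k - 4)
(5) = (v + 5)/(v + 4)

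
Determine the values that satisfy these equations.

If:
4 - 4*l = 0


Then:
l = 1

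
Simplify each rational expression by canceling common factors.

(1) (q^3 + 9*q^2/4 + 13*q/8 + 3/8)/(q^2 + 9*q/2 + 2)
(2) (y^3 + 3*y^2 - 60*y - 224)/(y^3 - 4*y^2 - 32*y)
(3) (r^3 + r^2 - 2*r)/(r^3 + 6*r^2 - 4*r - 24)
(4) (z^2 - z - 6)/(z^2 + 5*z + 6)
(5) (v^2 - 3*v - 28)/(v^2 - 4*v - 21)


(1) = (4*q^2 + 7*q + 3)/(4*q + 16)
(2) = (y + 7)/y
(3) = (r^2 - r)/(r^2 + 4*r - 12)
(4) = (z - 3)/(z + 3)
(5) = (v + 4)/(v + 3)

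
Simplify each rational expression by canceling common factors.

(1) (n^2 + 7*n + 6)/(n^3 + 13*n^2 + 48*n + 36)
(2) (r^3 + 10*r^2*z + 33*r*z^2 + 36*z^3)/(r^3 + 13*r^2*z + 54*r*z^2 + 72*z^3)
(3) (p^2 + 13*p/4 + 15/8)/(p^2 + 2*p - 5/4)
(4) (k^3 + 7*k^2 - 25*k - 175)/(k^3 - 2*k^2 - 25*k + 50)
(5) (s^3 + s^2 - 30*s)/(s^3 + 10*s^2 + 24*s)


(1) = 1/(n + 6)
(2) = (r + 3*z)/(r + 6*z)
(3) = (4*p + 3)/(4*p - 2)
(4) = (k + 7)/(k - 2)
(5) = (s - 5)/(s + 4)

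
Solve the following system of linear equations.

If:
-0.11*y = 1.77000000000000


Then:
y = -16.09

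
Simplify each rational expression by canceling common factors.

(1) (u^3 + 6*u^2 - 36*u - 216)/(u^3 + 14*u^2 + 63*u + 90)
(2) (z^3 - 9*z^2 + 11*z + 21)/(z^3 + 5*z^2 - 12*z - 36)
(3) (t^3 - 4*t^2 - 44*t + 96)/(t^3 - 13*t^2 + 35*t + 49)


(1) = (u^2 - 36)/(u^2 + 8*u + 15)
(2) = (z^2 - 6*z - 7)/(z^2 + 8*z + 12)
(3) = (t^3 - 4*t^2 - 44*t + 96)/(t^3 - 13*t^2 + 35*t + 49)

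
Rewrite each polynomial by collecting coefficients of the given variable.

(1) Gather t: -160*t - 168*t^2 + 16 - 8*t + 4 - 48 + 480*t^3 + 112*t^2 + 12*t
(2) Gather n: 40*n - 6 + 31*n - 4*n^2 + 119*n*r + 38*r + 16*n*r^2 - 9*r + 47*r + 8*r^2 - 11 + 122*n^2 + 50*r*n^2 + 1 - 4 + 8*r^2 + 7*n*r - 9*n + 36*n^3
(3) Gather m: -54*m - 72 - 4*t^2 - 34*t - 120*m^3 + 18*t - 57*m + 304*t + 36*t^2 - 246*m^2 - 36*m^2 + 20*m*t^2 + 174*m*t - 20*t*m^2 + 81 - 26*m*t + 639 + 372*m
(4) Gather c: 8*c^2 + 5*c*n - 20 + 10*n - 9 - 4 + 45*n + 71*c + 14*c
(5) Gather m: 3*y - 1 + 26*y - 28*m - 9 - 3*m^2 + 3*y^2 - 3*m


(1) = 480*t^3 - 56*t^2 - 156*t - 28
(2) = 36*n^3 + n^2*(50*r + 118) + n*(16*r^2 + 126*r + 62) + 16*r^2 + 76*r - 20
(3) = -120*m^3 + m^2*(-20*t - 282) + m*(20*t^2 + 148*t + 261) + 32*t^2 + 288*t + 648
(4) = 8*c^2 + c*(5*n + 85) + 55*n - 33
(5) = -3*m^2 - 31*m + 3*y^2 + 29*y - 10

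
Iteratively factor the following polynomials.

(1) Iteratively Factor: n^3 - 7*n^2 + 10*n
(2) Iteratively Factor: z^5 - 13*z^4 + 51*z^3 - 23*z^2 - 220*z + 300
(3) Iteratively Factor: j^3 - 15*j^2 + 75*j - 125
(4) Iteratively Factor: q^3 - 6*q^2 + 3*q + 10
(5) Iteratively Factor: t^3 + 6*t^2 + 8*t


(1) = (n)*(n^2 - 7*n + 10) = n*(n - 5)*(n - 2)
(2) = (z - 5)*(z^4 - 8*z^3 + 11*z^2 + 32*z - 60) = (z - 5)^2*(z^3 - 3*z^2 - 4*z + 12) = (z - 5)^2*(z - 2)*(z^2 - z - 6) = (z - 5)^2*(z - 2)*(z + 2)*(z - 3)
(3) = (j - 5)*(j^2 - 10*j + 25) = (j - 5)^2*(j - 5)
(4) = (q - 2)*(q^2 - 4*q - 5) = (q - 2)*(q + 1)*(q - 5)
(5) = (t)*(t^2 + 6*t + 8) = t*(t + 2)*(t + 4)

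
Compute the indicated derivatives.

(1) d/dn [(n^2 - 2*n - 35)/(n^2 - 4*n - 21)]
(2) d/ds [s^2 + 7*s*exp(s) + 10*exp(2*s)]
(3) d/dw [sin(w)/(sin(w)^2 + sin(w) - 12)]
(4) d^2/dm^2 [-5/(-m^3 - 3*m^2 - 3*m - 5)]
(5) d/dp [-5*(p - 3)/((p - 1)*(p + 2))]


(1) = -2/(n^2 + 6*n + 9)
(2) = 7*s*exp(s) + 2*s + 20*exp(2*s) + 7*exp(s)
(3) = (cos(w)^2 - 13)*cos(w)/(sin(w)^2 + sin(w) - 12)^2
(4) = 30*(-(m + 1)*(m^3 + 3*m^2 + 3*m + 5) + 3*(m^2 + 2*m + 1)^2)/(m^3 + 3*m^2 + 3*m + 5)^3
(5) = 5*(p^2 - 6*p - 1)/(p^4 + 2*p^3 - 3*p^2 - 4*p + 4)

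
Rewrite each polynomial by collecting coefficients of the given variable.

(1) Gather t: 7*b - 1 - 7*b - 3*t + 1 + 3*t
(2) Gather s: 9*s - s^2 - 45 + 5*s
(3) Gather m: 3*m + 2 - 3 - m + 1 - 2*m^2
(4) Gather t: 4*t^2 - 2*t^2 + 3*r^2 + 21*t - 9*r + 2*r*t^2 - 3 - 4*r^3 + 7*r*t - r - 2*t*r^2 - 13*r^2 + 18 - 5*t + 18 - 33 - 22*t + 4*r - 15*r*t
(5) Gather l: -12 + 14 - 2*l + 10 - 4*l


(1) = 0
(2) = -s^2 + 14*s - 45
(3) = -2*m^2 + 2*m
(4) = -4*r^3 - 10*r^2 - 6*r + t^2*(2*r + 2) + t*(-2*r^2 - 8*r - 6)
(5) = 12 - 6*l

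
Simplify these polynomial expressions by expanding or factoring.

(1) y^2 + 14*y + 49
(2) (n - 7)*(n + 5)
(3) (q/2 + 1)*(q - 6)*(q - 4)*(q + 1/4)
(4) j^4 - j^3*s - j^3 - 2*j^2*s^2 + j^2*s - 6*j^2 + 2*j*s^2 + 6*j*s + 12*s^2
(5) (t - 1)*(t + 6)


(1) = (y + 7)^2
(2) = n^2 - 2*n - 35
(3) = q^4/2 - 31*q^3/8 + q^2 + 49*q/2 + 6
(4) = (j - 3)*(j + 2)*(j - 2*s)*(j + s)
(5) = t^2 + 5*t - 6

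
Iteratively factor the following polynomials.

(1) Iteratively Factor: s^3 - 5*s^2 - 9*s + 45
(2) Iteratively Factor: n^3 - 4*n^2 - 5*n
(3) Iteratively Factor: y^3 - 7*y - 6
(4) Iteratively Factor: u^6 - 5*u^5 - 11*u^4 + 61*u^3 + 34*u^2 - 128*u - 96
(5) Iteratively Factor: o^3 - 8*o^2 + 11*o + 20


(1) = (s - 3)*(s^2 - 2*s - 15) = (s - 3)*(s + 3)*(s - 5)
(2) = (n + 1)*(n^2 - 5*n) = n*(n + 1)*(n - 5)
(3) = (y + 2)*(y^2 - 2*y - 3) = (y - 3)*(y + 2)*(y + 1)
(4) = (u - 4)*(u^5 - u^4 - 15*u^3 + u^2 + 38*u + 24) = (u - 4)^2*(u^4 + 3*u^3 - 3*u^2 - 11*u - 6) = (u - 4)^2*(u + 1)*(u^3 + 2*u^2 - 5*u - 6) = (u - 4)^2*(u + 1)*(u + 3)*(u^2 - u - 2) = (u - 4)^2*(u + 1)^2*(u + 3)*(u - 2)
(5) = (o - 4)*(o^2 - 4*o - 5) = (o - 5)*(o - 4)*(o + 1)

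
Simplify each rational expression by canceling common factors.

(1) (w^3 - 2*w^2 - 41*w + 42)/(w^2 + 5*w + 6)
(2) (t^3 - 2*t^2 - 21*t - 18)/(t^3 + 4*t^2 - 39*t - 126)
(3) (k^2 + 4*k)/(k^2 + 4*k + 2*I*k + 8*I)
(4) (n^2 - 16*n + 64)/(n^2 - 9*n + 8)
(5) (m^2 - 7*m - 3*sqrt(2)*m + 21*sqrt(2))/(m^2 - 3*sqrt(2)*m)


(1) = (w^3 - 2*w^2 - 41*w + 42)/(w^2 + 5*w + 6)
(2) = (t + 1)/(t + 7)
(3) = k/(k + 2*I)
(4) = (n - 8)/(n - 1)
(5) = (m - 7)/m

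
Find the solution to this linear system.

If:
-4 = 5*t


Then:
t = -4/5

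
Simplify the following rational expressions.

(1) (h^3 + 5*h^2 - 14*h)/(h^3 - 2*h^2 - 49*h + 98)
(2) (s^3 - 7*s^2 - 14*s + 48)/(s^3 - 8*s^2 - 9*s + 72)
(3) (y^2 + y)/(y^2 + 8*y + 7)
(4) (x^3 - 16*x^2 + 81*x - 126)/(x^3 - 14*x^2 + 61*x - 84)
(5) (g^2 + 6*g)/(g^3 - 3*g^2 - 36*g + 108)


(1) = h/(h - 7)
(2) = (s - 2)/(s - 3)
(3) = y/(y + 7)
(4) = (x - 6)/(x - 4)
(5) = g/(g^2 - 9*g + 18)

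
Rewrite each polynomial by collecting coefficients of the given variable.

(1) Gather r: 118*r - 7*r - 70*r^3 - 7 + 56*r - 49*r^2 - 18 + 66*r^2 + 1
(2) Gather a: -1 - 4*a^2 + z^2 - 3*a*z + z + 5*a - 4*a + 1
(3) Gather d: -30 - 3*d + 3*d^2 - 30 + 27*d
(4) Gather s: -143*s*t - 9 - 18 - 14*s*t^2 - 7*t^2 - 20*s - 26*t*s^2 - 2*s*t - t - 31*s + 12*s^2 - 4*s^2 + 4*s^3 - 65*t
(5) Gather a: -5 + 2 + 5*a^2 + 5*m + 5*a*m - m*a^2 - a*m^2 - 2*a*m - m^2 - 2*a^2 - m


(1) = -70*r^3 + 17*r^2 + 167*r - 24
(2) = -4*a^2 + a*(1 - 3*z) + z^2 + z
(3) = 3*d^2 + 24*d - 60
(4) = 4*s^3 + s^2*(8 - 26*t) + s*(-14*t^2 - 145*t - 51) - 7*t^2 - 66*t - 27
(5) = a^2*(3 - m) + a*(-m^2 + 3*m) - m^2 + 4*m - 3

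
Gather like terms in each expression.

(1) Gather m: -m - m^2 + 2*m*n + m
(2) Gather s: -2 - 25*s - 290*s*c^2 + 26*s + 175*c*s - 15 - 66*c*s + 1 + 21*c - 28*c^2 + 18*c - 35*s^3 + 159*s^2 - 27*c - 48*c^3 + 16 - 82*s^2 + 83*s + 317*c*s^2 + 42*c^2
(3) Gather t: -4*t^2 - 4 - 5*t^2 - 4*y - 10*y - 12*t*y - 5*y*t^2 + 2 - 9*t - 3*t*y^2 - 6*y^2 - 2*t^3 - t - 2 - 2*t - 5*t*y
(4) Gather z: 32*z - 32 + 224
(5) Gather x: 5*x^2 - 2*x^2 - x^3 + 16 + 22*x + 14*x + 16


(1) = -m^2 + 2*m*n
(2) = -48*c^3 + 14*c^2 + 12*c - 35*s^3 + s^2*(317*c + 77) + s*(-290*c^2 + 109*c + 84)
(3) = -2*t^3 + t^2*(-5*y - 9) + t*(-3*y^2 - 17*y - 12) - 6*y^2 - 14*y - 4
(4) = 32*z + 192
(5) = -x^3 + 3*x^2 + 36*x + 32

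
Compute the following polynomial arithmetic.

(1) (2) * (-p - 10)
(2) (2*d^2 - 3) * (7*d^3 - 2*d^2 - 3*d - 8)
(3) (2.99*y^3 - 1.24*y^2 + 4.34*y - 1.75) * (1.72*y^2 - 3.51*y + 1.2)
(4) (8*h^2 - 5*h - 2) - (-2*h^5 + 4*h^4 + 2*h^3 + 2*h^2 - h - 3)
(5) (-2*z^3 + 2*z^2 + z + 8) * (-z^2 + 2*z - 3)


(1) = -2*p - 20
(2) = 14*d^5 - 4*d^4 - 27*d^3 - 10*d^2 + 9*d + 24
(3) = 5.1428*y^5 - 12.6277*y^4 + 15.4052*y^3 - 19.7314*y^2 + 11.3505*y - 2.1
(4) = 2*h^5 - 4*h^4 - 2*h^3 + 6*h^2 - 4*h + 1
(5) = 2*z^5 - 6*z^4 + 9*z^3 - 12*z^2 + 13*z - 24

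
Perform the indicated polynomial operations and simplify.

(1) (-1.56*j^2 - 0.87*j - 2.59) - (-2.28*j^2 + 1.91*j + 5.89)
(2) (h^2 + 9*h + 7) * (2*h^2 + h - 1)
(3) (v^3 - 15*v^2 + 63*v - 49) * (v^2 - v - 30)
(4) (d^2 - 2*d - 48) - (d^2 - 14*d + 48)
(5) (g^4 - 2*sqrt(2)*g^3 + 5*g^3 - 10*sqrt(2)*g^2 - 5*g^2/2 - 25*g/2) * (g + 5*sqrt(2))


(1) = 0.72*j^2 - 2.78*j - 8.48
(2) = 2*h^4 + 19*h^3 + 22*h^2 - 2*h - 7
(3) = v^5 - 16*v^4 + 48*v^3 + 338*v^2 - 1841*v + 1470
(4) = 12*d - 96
(5) = g^5 + 3*sqrt(2)*g^4 + 5*g^4 - 45*g^3/2 + 15*sqrt(2)*g^3 - 225*g^2/2 - 25*sqrt(2)*g^2/2 - 125*sqrt(2)*g/2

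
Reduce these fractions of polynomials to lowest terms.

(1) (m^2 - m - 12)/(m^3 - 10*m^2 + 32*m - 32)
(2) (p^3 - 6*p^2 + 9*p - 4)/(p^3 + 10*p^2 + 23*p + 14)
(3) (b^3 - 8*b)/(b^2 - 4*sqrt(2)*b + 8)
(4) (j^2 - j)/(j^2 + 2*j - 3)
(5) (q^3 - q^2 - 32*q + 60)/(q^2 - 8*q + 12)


(1) = (m + 3)/(m^2 - 6*m + 8)
(2) = (p^3 - 6*p^2 + 9*p - 4)/(p^3 + 10*p^2 + 23*p + 14)
(3) = (b^2 + 2*sqrt(2)*b)/(b - 2*sqrt(2))
(4) = j/(j + 3)
(5) = (q^2 + q - 30)/(q - 6)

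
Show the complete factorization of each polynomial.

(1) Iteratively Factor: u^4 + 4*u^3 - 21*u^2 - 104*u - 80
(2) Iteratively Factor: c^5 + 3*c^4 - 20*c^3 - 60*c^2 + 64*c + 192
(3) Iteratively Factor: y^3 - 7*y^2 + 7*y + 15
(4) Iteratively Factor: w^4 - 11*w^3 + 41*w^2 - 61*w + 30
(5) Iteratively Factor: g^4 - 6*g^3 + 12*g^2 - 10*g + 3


(1) = (u + 1)*(u^3 + 3*u^2 - 24*u - 80) = (u + 1)*(u + 4)*(u^2 - u - 20) = (u - 5)*(u + 1)*(u + 4)*(u + 4)
(2) = (c + 3)*(c^4 - 20*c^2 + 64) = (c + 2)*(c + 3)*(c^3 - 2*c^2 - 16*c + 32) = (c - 4)*(c + 2)*(c + 3)*(c^2 + 2*c - 8) = (c - 4)*(c + 2)*(c + 3)*(c + 4)*(c - 2)
(3) = (y - 5)*(y^2 - 2*y - 3) = (y - 5)*(y - 3)*(y + 1)
(4) = (w - 1)*(w^3 - 10*w^2 + 31*w - 30) = (w - 3)*(w - 1)*(w^2 - 7*w + 10) = (w - 3)*(w - 2)*(w - 1)*(w - 5)
(5) = (g - 3)*(g^3 - 3*g^2 + 3*g - 1) = (g - 3)*(g - 1)*(g^2 - 2*g + 1) = (g - 3)*(g - 1)^2*(g - 1)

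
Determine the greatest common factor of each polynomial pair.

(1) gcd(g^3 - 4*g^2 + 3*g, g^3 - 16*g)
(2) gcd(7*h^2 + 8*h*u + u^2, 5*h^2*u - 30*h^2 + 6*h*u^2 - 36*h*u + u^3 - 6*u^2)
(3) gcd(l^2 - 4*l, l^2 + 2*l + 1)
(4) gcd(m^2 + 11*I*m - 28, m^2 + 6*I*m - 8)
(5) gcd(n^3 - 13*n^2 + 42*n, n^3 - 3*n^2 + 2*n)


(1) = gcd(g*(g - 3)*(g - 1), g*(g - 4)*(g + 4)) = g
(2) = gcd((h + u)*(7*h + u), (h + u)*(5*h + u)*(u - 6)) = h + u
(3) = gcd(l*(l - 4), (l + 1)^2) = 1
(4) = gcd((m + 4*I)*(m + 7*I), (m + 2*I)*(m + 4*I)) = m + 4*I
(5) = gcd(n*(n - 7)*(n - 6), n*(n - 2)*(n - 1)) = n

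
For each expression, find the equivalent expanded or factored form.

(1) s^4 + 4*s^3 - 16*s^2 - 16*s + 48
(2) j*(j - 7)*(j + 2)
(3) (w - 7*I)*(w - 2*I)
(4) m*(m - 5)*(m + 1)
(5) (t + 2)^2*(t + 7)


(1) = (s - 2)^2*(s + 2)*(s + 6)
(2) = j^3 - 5*j^2 - 14*j
(3) = w^2 - 9*I*w - 14
(4) = m^3 - 4*m^2 - 5*m
(5) = t^3 + 11*t^2 + 32*t + 28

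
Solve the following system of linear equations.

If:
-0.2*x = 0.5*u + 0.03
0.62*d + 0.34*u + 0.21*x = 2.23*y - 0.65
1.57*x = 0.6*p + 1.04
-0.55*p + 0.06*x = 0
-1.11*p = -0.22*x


Then:
No Solution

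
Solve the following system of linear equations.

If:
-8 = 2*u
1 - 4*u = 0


Then:
No Solution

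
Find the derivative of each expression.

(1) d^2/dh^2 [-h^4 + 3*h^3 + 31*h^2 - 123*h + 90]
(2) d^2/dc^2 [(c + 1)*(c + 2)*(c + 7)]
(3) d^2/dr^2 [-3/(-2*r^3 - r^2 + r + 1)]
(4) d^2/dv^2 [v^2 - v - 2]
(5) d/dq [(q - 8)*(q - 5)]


(1) = -12*h^2 + 18*h + 62
(2) = 6*c + 20
(3) = 6*(-(6*r + 1)*(2*r^3 + r^2 - r - 1) + (6*r^2 + 2*r - 1)^2)/(2*r^3 + r^2 - r - 1)^3
(4) = 2
(5) = 2*q - 13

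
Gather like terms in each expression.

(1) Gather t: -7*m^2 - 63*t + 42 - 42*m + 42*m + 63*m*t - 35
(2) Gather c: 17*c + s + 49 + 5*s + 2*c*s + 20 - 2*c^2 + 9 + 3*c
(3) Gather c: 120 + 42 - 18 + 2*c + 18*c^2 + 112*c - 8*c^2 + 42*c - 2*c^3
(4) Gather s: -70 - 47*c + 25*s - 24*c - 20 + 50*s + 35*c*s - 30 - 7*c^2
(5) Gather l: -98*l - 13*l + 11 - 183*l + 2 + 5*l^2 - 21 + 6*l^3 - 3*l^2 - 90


(1) = -7*m^2 + t*(63*m - 63) + 7
(2) = -2*c^2 + c*(2*s + 20) + 6*s + 78
(3) = -2*c^3 + 10*c^2 + 156*c + 144
(4) = -7*c^2 - 71*c + s*(35*c + 75) - 120
(5) = 6*l^3 + 2*l^2 - 294*l - 98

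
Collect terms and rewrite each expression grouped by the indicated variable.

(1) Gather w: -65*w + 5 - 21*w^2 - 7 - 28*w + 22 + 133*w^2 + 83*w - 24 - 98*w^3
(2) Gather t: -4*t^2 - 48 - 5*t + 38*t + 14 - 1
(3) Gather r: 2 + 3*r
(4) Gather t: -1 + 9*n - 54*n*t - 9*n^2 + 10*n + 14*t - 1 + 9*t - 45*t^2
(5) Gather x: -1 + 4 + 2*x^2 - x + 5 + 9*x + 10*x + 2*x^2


(1) = -98*w^3 + 112*w^2 - 10*w - 4
(2) = -4*t^2 + 33*t - 35
(3) = 3*r + 2
(4) = -9*n^2 + 19*n - 45*t^2 + t*(23 - 54*n) - 2
(5) = 4*x^2 + 18*x + 8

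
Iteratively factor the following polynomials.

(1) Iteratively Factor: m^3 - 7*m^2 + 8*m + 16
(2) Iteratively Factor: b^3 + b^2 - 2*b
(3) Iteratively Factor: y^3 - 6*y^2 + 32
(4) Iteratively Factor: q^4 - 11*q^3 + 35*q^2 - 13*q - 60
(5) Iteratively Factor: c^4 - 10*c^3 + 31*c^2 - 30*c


(1) = (m + 1)*(m^2 - 8*m + 16) = (m - 4)*(m + 1)*(m - 4)
(2) = (b)*(b^2 + b - 2) = b*(b + 2)*(b - 1)
(3) = (y - 4)*(y^2 - 2*y - 8) = (y - 4)*(y + 2)*(y - 4)
(4) = (q - 4)*(q^3 - 7*q^2 + 7*q + 15) = (q - 4)*(q - 3)*(q^2 - 4*q - 5) = (q - 4)*(q - 3)*(q + 1)*(q - 5)
(5) = (c - 5)*(c^3 - 5*c^2 + 6*c) = c*(c - 5)*(c^2 - 5*c + 6) = c*(c - 5)*(c - 2)*(c - 3)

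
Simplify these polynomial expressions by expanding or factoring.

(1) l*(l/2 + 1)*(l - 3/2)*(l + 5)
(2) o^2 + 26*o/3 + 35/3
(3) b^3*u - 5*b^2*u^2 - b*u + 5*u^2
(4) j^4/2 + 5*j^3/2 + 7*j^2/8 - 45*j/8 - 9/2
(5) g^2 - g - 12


(1) = l^4/2 + 11*l^3/4 - l^2/4 - 15*l/2
(2) = (o + 5/3)*(o + 7)
(3) = (b - 1)*(b - 5*u)*(b*u + u)
(4) = (j/2 + 1/2)*(j - 3/2)*(j + 3/2)*(j + 4)
(5) = (g - 4)*(g + 3)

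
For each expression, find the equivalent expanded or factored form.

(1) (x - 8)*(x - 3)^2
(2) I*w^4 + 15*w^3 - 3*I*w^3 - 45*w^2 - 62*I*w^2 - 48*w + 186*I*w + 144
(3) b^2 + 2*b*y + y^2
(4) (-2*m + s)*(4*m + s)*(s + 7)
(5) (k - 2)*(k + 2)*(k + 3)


(1) = x^3 - 14*x^2 + 57*x - 72
(2) = (w - 3)*(w - 8*I)*(w - 6*I)*(I*w + 1)
(3) = (b + y)^2
(4) = -8*m^2*s - 56*m^2 + 2*m*s^2 + 14*m*s + s^3 + 7*s^2
(5) = k^3 + 3*k^2 - 4*k - 12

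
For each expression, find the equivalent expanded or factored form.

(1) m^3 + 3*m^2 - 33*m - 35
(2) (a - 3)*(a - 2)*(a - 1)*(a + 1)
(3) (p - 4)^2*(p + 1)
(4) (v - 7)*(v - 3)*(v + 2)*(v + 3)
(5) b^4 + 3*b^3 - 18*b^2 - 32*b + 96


(1) = (m - 5)*(m + 1)*(m + 7)
(2) = a^4 - 5*a^3 + 5*a^2 + 5*a - 6
(3) = p^3 - 7*p^2 + 8*p + 16
(4) = v^4 - 5*v^3 - 23*v^2 + 45*v + 126
(5) = (b - 3)*(b - 2)*(b + 4)^2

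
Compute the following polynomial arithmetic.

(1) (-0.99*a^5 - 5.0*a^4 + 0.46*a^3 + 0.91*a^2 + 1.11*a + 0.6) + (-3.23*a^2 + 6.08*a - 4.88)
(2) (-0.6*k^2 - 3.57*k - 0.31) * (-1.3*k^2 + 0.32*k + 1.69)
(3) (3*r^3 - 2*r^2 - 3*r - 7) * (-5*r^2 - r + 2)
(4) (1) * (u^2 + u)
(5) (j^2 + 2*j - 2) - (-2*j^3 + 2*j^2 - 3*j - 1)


(1) = -0.99*a^5 - 5.0*a^4 + 0.46*a^3 - 2.32*a^2 + 7.19*a - 4.28
(2) = 0.78*k^4 + 4.449*k^3 - 1.7534*k^2 - 6.1325*k - 0.5239
(3) = -15*r^5 + 7*r^4 + 23*r^3 + 34*r^2 + r - 14
(4) = u^2 + u
(5) = 2*j^3 - j^2 + 5*j - 1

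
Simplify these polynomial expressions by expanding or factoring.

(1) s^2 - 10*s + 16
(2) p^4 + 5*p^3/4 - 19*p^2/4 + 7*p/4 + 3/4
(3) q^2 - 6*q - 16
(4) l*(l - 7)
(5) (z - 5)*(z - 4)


(1) = (s - 8)*(s - 2)
(2) = (p - 1)^2*(p + 1/4)*(p + 3)
(3) = (q - 8)*(q + 2)
(4) = l^2 - 7*l
(5) = z^2 - 9*z + 20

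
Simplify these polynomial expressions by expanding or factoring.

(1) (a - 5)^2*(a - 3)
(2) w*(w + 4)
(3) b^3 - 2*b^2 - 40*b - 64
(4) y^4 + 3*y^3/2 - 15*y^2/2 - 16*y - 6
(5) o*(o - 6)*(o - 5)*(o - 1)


(1) = a^3 - 13*a^2 + 55*a - 75
(2) = w^2 + 4*w
(3) = (b - 8)*(b + 2)*(b + 4)
(4) = (y - 3)*(y + 1/2)*(y + 2)^2
(5) = o^4 - 12*o^3 + 41*o^2 - 30*o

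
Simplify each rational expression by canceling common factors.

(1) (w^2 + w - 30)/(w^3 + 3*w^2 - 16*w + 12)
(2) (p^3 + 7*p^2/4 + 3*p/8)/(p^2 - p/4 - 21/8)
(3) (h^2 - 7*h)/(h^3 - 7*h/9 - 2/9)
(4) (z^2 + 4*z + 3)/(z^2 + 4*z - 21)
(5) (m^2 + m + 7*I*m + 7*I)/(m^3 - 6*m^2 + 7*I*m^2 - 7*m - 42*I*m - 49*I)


(1) = (w - 5)/(w^2 - 3*w + 2)
(2) = (4*p^2 + p)/(4*p - 7)
(3) = (9*h^2 - 63*h)/(9*h^3 - 7*h - 2)
(4) = (z^2 + 4*z + 3)/(z^2 + 4*z - 21)
(5) = 1/(m - 7)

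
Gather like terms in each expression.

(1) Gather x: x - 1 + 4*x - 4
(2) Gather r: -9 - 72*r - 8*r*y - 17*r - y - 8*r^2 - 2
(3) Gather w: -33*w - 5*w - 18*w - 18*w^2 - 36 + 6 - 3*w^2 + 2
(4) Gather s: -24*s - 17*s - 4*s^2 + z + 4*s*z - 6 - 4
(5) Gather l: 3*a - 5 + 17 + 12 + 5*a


(1) = 5*x - 5
(2) = -8*r^2 + r*(-8*y - 89) - y - 11
(3) = -21*w^2 - 56*w - 28
(4) = -4*s^2 + s*(4*z - 41) + z - 10
(5) = 8*a + 24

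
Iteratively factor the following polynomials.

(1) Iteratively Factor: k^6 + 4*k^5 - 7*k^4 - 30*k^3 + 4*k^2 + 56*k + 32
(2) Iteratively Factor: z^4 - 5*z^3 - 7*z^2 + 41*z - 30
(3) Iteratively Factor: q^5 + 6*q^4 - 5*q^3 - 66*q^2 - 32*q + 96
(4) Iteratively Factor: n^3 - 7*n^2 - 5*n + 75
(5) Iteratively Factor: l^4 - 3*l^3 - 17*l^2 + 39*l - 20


(1) = (k + 1)*(k^5 + 3*k^4 - 10*k^3 - 20*k^2 + 24*k + 32) = (k + 1)*(k + 2)*(k^4 + k^3 - 12*k^2 + 4*k + 16) = (k + 1)*(k + 2)*(k + 4)*(k^3 - 3*k^2 + 4) = (k - 2)*(k + 1)*(k + 2)*(k + 4)*(k^2 - k - 2) = (k - 2)^2*(k + 1)*(k + 2)*(k + 4)*(k + 1)
(2) = (z - 2)*(z^3 - 3*z^2 - 13*z + 15) = (z - 2)*(z - 1)*(z^2 - 2*z - 15) = (z - 5)*(z - 2)*(z - 1)*(z + 3)
(3) = (q + 4)*(q^4 + 2*q^3 - 13*q^2 - 14*q + 24) = (q + 2)*(q + 4)*(q^3 - 13*q + 12) = (q + 2)*(q + 4)^2*(q^2 - 4*q + 3) = (q - 1)*(q + 2)*(q + 4)^2*(q - 3)
(4) = (n + 3)*(n^2 - 10*n + 25) = (n - 5)*(n + 3)*(n - 5)
(5) = (l + 4)*(l^3 - 7*l^2 + 11*l - 5) = (l - 1)*(l + 4)*(l^2 - 6*l + 5) = (l - 5)*(l - 1)*(l + 4)*(l - 1)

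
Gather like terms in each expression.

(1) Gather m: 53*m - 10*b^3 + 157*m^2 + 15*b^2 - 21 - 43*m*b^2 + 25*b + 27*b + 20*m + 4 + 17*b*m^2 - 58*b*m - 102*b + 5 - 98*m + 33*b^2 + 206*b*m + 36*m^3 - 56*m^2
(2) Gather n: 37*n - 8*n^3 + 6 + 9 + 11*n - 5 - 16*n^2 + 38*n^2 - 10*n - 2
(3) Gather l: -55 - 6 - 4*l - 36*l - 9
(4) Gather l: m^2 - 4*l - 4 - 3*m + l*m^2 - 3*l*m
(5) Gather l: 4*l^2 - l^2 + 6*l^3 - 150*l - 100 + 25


(1) = -10*b^3 + 48*b^2 - 50*b + 36*m^3 + m^2*(17*b + 101) + m*(-43*b^2 + 148*b - 25) - 12
(2) = -8*n^3 + 22*n^2 + 38*n + 8
(3) = -40*l - 70
(4) = l*(m^2 - 3*m - 4) + m^2 - 3*m - 4
(5) = 6*l^3 + 3*l^2 - 150*l - 75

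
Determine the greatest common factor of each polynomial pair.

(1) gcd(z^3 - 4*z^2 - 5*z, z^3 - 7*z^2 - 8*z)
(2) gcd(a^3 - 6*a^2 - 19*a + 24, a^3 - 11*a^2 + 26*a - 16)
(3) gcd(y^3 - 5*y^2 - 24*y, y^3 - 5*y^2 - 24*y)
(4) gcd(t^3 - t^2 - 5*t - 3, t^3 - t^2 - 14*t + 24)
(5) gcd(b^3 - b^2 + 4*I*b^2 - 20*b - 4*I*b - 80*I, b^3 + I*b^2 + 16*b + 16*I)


(1) = z^2 + z
(2) = a^2 - 9*a + 8
(3) = gcd(y*(y - 8)*(y + 3), y*(y - 8)*(y + 3)) = y^3 - 5*y^2 - 24*y
(4) = gcd((t - 3)*(t + 1)^2, (t - 3)*(t - 2)*(t + 4)) = t - 3
(5) = b + 4*I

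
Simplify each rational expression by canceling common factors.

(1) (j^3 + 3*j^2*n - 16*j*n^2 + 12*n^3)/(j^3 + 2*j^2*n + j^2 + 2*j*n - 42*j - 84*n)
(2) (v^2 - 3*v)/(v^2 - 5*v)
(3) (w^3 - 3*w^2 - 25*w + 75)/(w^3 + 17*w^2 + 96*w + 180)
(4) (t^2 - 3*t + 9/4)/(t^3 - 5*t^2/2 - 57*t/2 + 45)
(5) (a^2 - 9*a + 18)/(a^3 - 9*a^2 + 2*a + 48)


(1) = (j^3 + 3*j^2*n - 16*j*n^2 + 12*n^3)/(j^3 + 2*j^2*n + j^2 + 2*j*n - 42*j - 84*n)
(2) = (v - 3)/(v - 5)
(3) = (w^2 - 8*w + 15)/(w^2 + 12*w + 36)
(4) = (2*t - 3)/(2*t^2 - 2*t - 60)
(5) = (a - 6)/(a^2 - 6*a - 16)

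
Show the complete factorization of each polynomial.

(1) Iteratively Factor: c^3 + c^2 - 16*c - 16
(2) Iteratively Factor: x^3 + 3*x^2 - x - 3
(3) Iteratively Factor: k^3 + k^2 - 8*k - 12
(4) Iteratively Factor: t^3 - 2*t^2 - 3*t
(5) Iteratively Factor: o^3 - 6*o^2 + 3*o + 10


(1) = (c - 4)*(c^2 + 5*c + 4) = (c - 4)*(c + 1)*(c + 4)
(2) = (x - 1)*(x^2 + 4*x + 3) = (x - 1)*(x + 1)*(x + 3)
(3) = (k - 3)*(k^2 + 4*k + 4) = (k - 3)*(k + 2)*(k + 2)
(4) = (t + 1)*(t^2 - 3*t) = (t - 3)*(t + 1)*(t)
(5) = (o - 5)*(o^2 - o - 2) = (o - 5)*(o + 1)*(o - 2)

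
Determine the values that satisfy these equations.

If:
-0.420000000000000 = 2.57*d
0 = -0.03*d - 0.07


Then:
No Solution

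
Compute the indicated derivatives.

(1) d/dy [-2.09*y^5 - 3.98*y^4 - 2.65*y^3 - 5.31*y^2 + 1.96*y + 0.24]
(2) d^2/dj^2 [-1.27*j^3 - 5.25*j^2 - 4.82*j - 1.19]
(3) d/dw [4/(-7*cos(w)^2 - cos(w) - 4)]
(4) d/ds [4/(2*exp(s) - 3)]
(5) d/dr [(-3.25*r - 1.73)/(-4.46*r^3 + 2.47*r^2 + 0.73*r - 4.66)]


(1) = -10.45*y^4 - 15.92*y^3 - 7.95*y^2 - 10.62*y + 1.96
(2) = -7.62*j - 10.5
(3) = -4*(14*cos(w) + 1)*sin(w)/(7*cos(w)^2 + cos(w) + 4)^2
(4) = -8*exp(s)/(2*exp(s) - 3)^2
(5) = (-28.99*r^3 - 15.1199*r^2 + 8.5462*r + 16.4079)/(19.8916*r^6 - 22.0324*r^5 - 0.4107*r^4 + 45.1734*r^3 - 22.4875*r^2 - 6.8036*r + 21.7156)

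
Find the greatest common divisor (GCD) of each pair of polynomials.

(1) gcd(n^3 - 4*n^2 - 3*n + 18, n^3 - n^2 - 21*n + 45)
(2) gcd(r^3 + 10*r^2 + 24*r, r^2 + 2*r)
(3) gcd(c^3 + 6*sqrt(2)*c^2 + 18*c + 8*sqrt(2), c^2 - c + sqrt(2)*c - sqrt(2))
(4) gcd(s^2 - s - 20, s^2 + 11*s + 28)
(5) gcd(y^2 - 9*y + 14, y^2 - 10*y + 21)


(1) = gcd((n - 3)^2*(n + 2), (n - 3)^2*(n + 5)) = n^2 - 6*n + 9
(2) = r
(3) = c + sqrt(2)
(4) = s + 4
(5) = gcd((y - 7)*(y - 2), (y - 7)*(y - 3)) = y - 7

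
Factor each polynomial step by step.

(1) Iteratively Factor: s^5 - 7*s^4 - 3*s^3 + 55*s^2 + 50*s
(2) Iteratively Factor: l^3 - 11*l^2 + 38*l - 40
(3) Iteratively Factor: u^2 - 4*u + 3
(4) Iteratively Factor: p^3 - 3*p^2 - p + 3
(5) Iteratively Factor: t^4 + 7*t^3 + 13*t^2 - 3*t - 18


(1) = (s + 1)*(s^4 - 8*s^3 + 5*s^2 + 50*s) = s*(s + 1)*(s^3 - 8*s^2 + 5*s + 50) = s*(s - 5)*(s + 1)*(s^2 - 3*s - 10) = s*(s - 5)^2*(s + 1)*(s + 2)
(2) = (l - 5)*(l^2 - 6*l + 8) = (l - 5)*(l - 2)*(l - 4)
(3) = (u - 1)*(u - 3)
(4) = (p - 1)*(p^2 - 2*p - 3) = (p - 1)*(p + 1)*(p - 3)
(5) = (t + 3)*(t^3 + 4*t^2 + t - 6) = (t - 1)*(t + 3)*(t^2 + 5*t + 6) = (t - 1)*(t + 3)^2*(t + 2)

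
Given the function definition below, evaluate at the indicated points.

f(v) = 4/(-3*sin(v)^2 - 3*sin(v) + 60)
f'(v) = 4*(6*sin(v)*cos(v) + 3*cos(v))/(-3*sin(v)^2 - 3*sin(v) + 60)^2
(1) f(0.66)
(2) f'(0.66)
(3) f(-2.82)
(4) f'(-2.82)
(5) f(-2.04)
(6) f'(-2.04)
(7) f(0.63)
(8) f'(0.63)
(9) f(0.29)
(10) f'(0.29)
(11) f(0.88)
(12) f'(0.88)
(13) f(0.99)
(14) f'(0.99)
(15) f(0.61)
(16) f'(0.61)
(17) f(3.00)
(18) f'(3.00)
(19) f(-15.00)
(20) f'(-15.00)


(1) = 0.07
(2) = 0.01
(3) = 0.07
(4) = -0.00
(5) = 0.07
(6) = 0.00
(7) = 0.07
(8) = 0.01
(9) = 0.07
(10) = 0.01
(11) = 0.07
(12) = 0.01
(13) = 0.07
(14) = 0.01
(15) = 0.07
(16) = 0.01
(17) = 0.07
(18) = -0.00
(19) = 0.07
(20) = 0.00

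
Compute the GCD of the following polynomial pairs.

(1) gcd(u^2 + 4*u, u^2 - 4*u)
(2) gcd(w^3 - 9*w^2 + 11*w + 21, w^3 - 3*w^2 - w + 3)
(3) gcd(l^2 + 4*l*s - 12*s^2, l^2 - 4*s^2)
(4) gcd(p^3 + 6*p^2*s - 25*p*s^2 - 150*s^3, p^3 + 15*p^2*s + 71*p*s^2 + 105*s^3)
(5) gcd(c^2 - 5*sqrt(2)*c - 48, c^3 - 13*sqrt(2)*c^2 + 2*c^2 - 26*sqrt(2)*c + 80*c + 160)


(1) = u
(2) = gcd((w - 7)*(w - 3)*(w + 1), (w - 3)*(w - 1)*(w + 1)) = w^2 - 2*w - 3
(3) = gcd((l - 2*s)*(l + 6*s), (l - 2*s)*(l + 2*s)) = -l + 2*s
(4) = p + 5*s
(5) = gcd((c - 8*sqrt(2))*(c + 3*sqrt(2)), (c + 2)*(c - 8*sqrt(2))*(c - 5*sqrt(2))) = c - 8*sqrt(2)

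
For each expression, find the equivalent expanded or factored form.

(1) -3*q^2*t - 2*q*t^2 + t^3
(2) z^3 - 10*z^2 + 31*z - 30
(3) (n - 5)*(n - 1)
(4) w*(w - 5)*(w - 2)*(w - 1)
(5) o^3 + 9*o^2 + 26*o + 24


(1) = t*(-3*q + t)*(q + t)
(2) = (z - 5)*(z - 3)*(z - 2)
(3) = n^2 - 6*n + 5
(4) = w^4 - 8*w^3 + 17*w^2 - 10*w
(5) = (o + 2)*(o + 3)*(o + 4)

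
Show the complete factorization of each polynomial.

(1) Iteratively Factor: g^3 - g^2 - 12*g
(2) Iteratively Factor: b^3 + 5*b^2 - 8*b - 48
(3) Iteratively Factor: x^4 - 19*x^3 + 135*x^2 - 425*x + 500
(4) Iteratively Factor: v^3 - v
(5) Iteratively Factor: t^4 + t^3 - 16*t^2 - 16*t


(1) = (g + 3)*(g^2 - 4*g) = (g - 4)*(g + 3)*(g)
(2) = (b + 4)*(b^2 + b - 12) = (b + 4)^2*(b - 3)
(3) = (x - 5)*(x^3 - 14*x^2 + 65*x - 100) = (x - 5)^2*(x^2 - 9*x + 20) = (x - 5)^2*(x - 4)*(x - 5)
(4) = (v - 1)*(v^2 + v) = v*(v - 1)*(v + 1)
(5) = (t + 1)*(t^3 - 16*t) = t*(t + 1)*(t^2 - 16) = t*(t + 1)*(t + 4)*(t - 4)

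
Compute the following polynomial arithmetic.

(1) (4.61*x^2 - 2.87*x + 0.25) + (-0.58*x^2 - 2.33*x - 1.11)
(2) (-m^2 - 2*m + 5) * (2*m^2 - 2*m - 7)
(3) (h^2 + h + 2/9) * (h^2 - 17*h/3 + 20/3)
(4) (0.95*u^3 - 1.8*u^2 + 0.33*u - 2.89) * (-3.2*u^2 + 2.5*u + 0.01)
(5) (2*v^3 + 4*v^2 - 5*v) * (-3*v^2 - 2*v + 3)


(1) = 4.03*x^2 - 5.2*x - 0.86
(2) = -2*m^4 - 2*m^3 + 21*m^2 + 4*m - 35
(3) = h^4 - 14*h^3/3 + 11*h^2/9 + 146*h/27 + 40/27
(4) = -3.04*u^5 + 8.135*u^4 - 5.5465*u^3 + 10.055*u^2 - 7.2217*u - 0.0289
(5) = -6*v^5 - 16*v^4 + 13*v^3 + 22*v^2 - 15*v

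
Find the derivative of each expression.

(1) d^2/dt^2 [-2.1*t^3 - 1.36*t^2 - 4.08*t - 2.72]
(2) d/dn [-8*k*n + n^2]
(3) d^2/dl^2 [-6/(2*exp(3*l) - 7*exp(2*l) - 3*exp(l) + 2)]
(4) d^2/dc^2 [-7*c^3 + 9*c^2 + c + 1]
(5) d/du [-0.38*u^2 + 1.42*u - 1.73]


(1) = -12.6*t - 2.72
(2) = -8*k + 2*n
(3) = 6*(-2*(-6*exp(2*l) + 14*exp(l) + 3)^2*exp(l) + (18*exp(2*l) - 28*exp(l) - 3)*(2*exp(3*l) - 7*exp(2*l) - 3*exp(l) + 2))*exp(l)/(2*exp(3*l) - 7*exp(2*l) - 3*exp(l) + 2)^3
(4) = 18 - 42*c
(5) = 1.42 - 0.76*u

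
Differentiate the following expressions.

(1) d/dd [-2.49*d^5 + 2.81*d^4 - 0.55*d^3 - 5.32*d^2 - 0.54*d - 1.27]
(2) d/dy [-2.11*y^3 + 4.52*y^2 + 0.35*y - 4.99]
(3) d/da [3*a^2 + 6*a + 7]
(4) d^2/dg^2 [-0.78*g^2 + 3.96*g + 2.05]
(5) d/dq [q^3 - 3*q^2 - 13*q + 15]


(1) = -12.45*d^4 + 11.24*d^3 - 1.65*d^2 - 10.64*d - 0.54
(2) = -6.33*y^2 + 9.04*y + 0.35
(3) = 6*a + 6
(4) = -1.56000000000000
(5) = 3*q^2 - 6*q - 13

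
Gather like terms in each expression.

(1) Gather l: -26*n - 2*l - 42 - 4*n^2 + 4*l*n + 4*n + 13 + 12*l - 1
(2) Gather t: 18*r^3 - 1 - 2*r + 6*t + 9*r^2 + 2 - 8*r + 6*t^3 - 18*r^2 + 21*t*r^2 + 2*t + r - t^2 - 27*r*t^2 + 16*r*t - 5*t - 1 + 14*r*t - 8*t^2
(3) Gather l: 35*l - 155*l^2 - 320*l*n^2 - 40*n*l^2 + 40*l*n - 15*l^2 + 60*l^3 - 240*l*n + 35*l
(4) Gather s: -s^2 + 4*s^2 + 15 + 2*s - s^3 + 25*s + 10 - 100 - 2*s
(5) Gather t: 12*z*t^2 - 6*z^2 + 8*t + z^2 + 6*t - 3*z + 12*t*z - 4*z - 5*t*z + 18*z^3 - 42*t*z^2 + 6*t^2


(1) = l*(4*n + 10) - 4*n^2 - 22*n - 30
(2) = 18*r^3 - 9*r^2 - 9*r + 6*t^3 + t^2*(-27*r - 9) + t*(21*r^2 + 30*r + 3)
(3) = 60*l^3 + l^2*(-40*n - 170) + l*(-320*n^2 - 200*n + 70)
(4) = -s^3 + 3*s^2 + 25*s - 75
(5) = t^2*(12*z + 6) + t*(-42*z^2 + 7*z + 14) + 18*z^3 - 5*z^2 - 7*z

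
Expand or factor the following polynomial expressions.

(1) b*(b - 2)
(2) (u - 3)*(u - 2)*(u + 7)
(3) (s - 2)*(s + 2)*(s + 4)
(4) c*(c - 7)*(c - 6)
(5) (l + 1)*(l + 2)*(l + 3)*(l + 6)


(1) = b^2 - 2*b
(2) = u^3 + 2*u^2 - 29*u + 42
(3) = s^3 + 4*s^2 - 4*s - 16
(4) = c^3 - 13*c^2 + 42*c
(5) = l^4 + 12*l^3 + 47*l^2 + 72*l + 36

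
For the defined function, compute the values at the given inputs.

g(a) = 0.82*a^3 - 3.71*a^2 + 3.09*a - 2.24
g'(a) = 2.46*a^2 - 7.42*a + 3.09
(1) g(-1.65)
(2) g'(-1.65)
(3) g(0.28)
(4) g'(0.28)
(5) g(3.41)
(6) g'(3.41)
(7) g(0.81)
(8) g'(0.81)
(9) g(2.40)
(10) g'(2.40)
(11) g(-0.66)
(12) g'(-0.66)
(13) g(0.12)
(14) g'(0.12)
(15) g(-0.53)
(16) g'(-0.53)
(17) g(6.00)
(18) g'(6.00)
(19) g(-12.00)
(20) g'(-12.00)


(1) = -21.12
(2) = 22.03
(3) = -1.65
(4) = 1.21
(5) = -2.33
(6) = 6.39
(7) = -1.74
(8) = -1.31
(9) = -4.86
(10) = -0.55
(11) = -6.13
(12) = 9.06
(13) = -1.92
(14) = 2.24
(15) = -5.04
(16) = 7.71
(17) = 59.86
(18) = 47.13
(19) = -1990.52
(20) = 446.37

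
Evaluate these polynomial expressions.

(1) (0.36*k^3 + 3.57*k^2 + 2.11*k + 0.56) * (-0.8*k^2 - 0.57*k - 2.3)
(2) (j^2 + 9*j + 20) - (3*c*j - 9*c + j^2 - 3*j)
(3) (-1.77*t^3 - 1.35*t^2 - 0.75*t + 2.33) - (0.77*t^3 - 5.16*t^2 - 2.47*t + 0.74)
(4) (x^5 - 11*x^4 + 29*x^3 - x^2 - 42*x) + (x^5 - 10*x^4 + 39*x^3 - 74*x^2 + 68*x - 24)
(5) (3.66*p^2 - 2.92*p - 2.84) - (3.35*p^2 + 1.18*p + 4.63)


(1) = -0.288*k^5 - 3.0612*k^4 - 4.5509*k^3 - 9.8617*k^2 - 5.1722*k - 1.288
(2) = -3*c*j + 9*c + 12*j + 20
(3) = -2.54*t^3 + 3.81*t^2 + 1.72*t + 1.59
(4) = 2*x^5 - 21*x^4 + 68*x^3 - 75*x^2 + 26*x - 24
(5) = 0.31*p^2 - 4.1*p - 7.47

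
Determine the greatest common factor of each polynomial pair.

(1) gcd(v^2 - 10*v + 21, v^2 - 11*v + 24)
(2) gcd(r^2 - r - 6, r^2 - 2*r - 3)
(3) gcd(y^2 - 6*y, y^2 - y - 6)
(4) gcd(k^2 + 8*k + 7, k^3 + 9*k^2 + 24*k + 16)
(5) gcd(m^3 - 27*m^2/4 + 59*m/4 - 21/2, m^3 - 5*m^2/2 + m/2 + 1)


(1) = v - 3
(2) = r - 3
(3) = 1
(4) = k + 1
(5) = gcd((m - 3)*(m - 2)*(m - 7/4), (m - 2)*(m - 1)*(m + 1/2)) = m - 2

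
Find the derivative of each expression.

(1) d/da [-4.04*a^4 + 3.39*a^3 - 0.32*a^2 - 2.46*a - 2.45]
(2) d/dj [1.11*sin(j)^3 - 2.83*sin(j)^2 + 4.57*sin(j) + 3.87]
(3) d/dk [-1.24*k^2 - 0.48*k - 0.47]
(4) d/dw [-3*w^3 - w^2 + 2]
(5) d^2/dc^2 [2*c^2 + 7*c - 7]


(1) = -16.16*a^3 + 10.17*a^2 - 0.64*a - 2.46
(2) = (3.33*sin(j)^2 - 5.66*sin(j) + 4.57)*cos(j)
(3) = -2.48*k - 0.48
(4) = w*(-9*w - 2)
(5) = 4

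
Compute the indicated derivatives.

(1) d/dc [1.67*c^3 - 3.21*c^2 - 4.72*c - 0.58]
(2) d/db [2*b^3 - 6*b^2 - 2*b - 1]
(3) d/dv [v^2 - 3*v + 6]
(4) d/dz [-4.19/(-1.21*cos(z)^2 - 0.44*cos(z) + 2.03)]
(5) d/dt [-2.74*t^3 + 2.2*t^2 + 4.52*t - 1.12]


(1) = 5.01*c^2 - 6.42*c - 4.72
(2) = 6*b^2 - 12*b - 2
(3) = 2*v - 3
(4) = (10.1398*cos(z) + 1.8436)*sin(z)/(1.21*cos(z)^2 + 0.44*cos(z) - 2.03)^2
(5) = -8.22*t^2 + 4.4*t + 4.52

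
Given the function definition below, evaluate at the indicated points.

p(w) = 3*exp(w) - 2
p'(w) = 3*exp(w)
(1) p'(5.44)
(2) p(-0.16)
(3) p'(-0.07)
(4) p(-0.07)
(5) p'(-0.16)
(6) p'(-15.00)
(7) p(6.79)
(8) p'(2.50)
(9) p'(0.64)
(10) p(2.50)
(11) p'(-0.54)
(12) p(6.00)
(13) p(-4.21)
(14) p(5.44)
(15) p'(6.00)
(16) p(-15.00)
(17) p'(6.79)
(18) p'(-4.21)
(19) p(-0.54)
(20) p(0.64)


(1) = 691.33
(2) = 0.56
(3) = 2.80
(4) = 0.80
(5) = 2.56
(6) = 0.00
(7) = 2664.74
(8) = 36.55
(9) = 5.69
(10) = 34.55
(11) = 1.75
(12) = 1208.29
(13) = -1.96
(14) = 689.33
(15) = 1210.29
(16) = -2.00
(17) = 2666.74
(18) = 0.04
(19) = -0.25
(20) = 3.69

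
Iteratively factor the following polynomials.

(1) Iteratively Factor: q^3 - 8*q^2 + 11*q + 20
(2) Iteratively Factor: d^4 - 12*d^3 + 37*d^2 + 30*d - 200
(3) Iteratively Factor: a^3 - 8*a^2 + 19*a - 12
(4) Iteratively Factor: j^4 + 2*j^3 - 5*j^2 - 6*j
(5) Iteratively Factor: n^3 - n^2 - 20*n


(1) = (q - 5)*(q^2 - 3*q - 4) = (q - 5)*(q - 4)*(q + 1)
(2) = (d - 5)*(d^3 - 7*d^2 + 2*d + 40) = (d - 5)^2*(d^2 - 2*d - 8) = (d - 5)^2*(d - 4)*(d + 2)
(3) = (a - 1)*(a^2 - 7*a + 12) = (a - 4)*(a - 1)*(a - 3)
(4) = (j + 1)*(j^3 + j^2 - 6*j) = (j + 1)*(j + 3)*(j^2 - 2*j) = (j - 2)*(j + 1)*(j + 3)*(j)
(5) = (n + 4)*(n^2 - 5*n) = (n - 5)*(n + 4)*(n)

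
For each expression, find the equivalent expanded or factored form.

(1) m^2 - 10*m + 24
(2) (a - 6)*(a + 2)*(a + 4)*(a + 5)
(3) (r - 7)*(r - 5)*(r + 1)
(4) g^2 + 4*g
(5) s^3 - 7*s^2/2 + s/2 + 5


(1) = (m - 6)*(m - 4)
(2) = a^4 + 5*a^3 - 28*a^2 - 188*a - 240
(3) = r^3 - 11*r^2 + 23*r + 35
(4) = g*(g + 4)
(5) = (s - 5/2)*(s - 2)*(s + 1)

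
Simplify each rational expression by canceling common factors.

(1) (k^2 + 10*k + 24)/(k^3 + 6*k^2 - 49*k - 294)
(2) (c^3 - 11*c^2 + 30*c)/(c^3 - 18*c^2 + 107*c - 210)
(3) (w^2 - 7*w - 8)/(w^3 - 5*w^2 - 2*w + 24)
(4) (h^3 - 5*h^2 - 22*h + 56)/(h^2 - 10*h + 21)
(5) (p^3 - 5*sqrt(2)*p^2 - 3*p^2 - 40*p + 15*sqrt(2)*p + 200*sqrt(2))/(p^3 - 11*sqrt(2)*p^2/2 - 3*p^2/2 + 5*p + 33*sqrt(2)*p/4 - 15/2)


(1) = (k + 4)/(k^2 - 49)
(2) = c/(c - 7)
(3) = (w^2 - 7*w - 8)/(w^3 - 5*w^2 - 2*w + 24)
(4) = (h^2 + 2*h - 8)/(h - 3)
(5) = (4*p^2 - 12*p - 160)/(4*p^2 + p*(-6 - 2*sqrt(2)) + 3*sqrt(2))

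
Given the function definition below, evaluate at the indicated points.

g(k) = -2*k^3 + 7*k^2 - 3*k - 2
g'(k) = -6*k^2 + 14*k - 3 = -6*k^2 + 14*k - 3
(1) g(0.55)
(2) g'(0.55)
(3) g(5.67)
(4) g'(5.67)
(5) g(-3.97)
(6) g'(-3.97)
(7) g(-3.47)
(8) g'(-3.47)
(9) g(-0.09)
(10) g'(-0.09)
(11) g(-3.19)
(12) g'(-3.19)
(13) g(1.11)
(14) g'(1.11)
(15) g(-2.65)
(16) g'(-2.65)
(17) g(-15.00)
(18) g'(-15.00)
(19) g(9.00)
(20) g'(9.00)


(1) = -1.87
(2) = 2.89
(3) = -158.54
(4) = -116.51
(5) = 245.38
(6) = -153.15
(7) = 176.26
(8) = -123.83
(9) = -1.67
(10) = -4.31
(11) = 143.73
(12) = -108.72
(13) = 0.56
(14) = 5.15
(15) = 92.33
(16) = -82.23
(17) = 8368.00
(18) = -1563.00
(19) = -920.00
(20) = -363.00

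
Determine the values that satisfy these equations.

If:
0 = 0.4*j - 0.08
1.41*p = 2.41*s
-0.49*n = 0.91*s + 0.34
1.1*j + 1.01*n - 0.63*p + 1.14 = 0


Then:
j = 0.20
n = -1.11
p = 0.38
s = 0.22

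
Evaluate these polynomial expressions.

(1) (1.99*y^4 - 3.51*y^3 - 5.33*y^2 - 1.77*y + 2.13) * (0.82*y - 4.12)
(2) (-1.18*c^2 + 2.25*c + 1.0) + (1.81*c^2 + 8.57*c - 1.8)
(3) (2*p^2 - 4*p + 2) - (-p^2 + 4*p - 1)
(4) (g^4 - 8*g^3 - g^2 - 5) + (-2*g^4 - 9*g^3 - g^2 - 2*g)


(1) = 1.6318*y^5 - 11.077*y^4 + 10.0906*y^3 + 20.5082*y^2 + 9.039*y - 8.7756
(2) = 0.63*c^2 + 10.82*c - 0.8
(3) = 3*p^2 - 8*p + 3
(4) = -g^4 - 17*g^3 - 2*g^2 - 2*g - 5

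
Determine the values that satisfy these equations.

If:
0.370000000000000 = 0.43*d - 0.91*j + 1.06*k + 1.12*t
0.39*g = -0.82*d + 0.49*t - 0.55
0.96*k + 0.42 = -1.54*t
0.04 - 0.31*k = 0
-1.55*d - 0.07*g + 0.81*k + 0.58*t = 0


Then:
d = 0.02
g = -1.90
j = -0.68
k = 0.13
t = -0.35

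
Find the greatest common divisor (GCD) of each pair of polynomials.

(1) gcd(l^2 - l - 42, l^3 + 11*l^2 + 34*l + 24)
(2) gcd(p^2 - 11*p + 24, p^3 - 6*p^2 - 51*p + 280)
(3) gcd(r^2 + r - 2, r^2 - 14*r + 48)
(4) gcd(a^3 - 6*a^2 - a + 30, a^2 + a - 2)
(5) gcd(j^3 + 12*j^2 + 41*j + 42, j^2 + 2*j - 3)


(1) = gcd((l - 7)*(l + 6), (l + 1)*(l + 4)*(l + 6)) = l + 6
(2) = gcd((p - 8)*(p - 3), (p - 8)*(p - 5)*(p + 7)) = p - 8
(3) = gcd((r - 1)*(r + 2), (r - 8)*(r - 6)) = 1
(4) = gcd((a - 5)*(a - 3)*(a + 2), (a - 1)*(a + 2)) = a + 2
(5) = j + 3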